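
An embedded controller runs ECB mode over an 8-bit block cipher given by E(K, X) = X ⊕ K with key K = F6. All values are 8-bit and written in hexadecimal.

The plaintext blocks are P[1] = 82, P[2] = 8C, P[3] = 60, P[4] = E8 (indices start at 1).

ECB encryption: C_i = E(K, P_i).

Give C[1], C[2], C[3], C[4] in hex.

C[1] = 74, C[2] = 7A, C[3] = 96, C[4] = 1E

C[1]: E(K, 82) = 74.
C[2]: E(K, 8C) = 7A.
C[3]: E(K, 60) = 96.
C[4]: E(K, E8) = 1E.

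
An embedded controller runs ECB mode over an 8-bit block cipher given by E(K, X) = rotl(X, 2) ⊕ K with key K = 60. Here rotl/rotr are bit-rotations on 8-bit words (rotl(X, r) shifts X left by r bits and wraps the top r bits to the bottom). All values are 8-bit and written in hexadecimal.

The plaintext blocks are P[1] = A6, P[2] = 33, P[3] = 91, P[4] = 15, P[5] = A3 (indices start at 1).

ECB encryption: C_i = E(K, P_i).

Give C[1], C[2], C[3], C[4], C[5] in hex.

C[1] = FA, C[2] = AC, C[3] = 26, C[4] = 34, C[5] = EE

C[1]: E(K, A6) = FA.
C[2]: E(K, 33) = AC.
C[3]: E(K, 91) = 26.
C[4]: E(K, 15) = 34.
C[5]: E(K, A3) = EE.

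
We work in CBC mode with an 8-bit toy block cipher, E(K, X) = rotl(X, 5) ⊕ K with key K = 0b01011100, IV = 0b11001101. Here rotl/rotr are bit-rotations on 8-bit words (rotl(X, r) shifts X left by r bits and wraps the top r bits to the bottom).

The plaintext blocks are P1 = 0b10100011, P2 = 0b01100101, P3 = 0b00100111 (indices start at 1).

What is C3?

CBC encryption: C_i = E(K, P_i ⊕ C_{i−1}), with C_{0} = IV.
C1: P1 ⊕ 0b11001101 = 0b01101110; E(K, 0b01101110) = 0b10010001.
C2: P2 ⊕ 0b10010001 = 0b11110100; E(K, 0b11110100) = 0b11000010.
C3: P3 ⊕ 0b11000010 = 0b11100101; E(K, 0b11100101) = 0b11100000.

C3 = 0b11100000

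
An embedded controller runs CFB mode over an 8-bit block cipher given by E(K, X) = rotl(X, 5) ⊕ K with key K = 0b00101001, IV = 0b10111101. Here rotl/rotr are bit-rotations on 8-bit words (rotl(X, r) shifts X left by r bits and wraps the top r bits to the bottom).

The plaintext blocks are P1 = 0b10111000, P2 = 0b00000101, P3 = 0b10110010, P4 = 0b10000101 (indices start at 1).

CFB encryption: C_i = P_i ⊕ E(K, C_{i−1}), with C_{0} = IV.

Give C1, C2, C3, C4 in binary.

C1 = 0b00100110, C2 = 0b11101000, C3 = 0b10000110, C4 = 0b01111100

C1: E(K, 0b10111101) = 0b10011110; 0b10111000 ⊕ 0b10011110 = 0b00100110.
C2: E(K, 0b00100110) = 0b11101101; 0b00000101 ⊕ 0b11101101 = 0b11101000.
C3: E(K, 0b11101000) = 0b00110100; 0b10110010 ⊕ 0b00110100 = 0b10000110.
C4: E(K, 0b10000110) = 0b11111001; 0b10000101 ⊕ 0b11111001 = 0b01111100.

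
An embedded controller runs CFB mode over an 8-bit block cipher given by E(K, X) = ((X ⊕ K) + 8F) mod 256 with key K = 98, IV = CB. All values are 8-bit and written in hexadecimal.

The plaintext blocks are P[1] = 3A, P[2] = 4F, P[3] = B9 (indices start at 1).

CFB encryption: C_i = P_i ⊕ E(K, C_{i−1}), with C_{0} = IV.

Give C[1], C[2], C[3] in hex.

C[1]: E(K, CB) = E2; 3A ⊕ E2 = D8.
C[2]: E(K, D8) = CF; 4F ⊕ CF = 80.
C[3]: E(K, 80) = A7; B9 ⊕ A7 = 1E.

C[1] = D8, C[2] = 80, C[3] = 1E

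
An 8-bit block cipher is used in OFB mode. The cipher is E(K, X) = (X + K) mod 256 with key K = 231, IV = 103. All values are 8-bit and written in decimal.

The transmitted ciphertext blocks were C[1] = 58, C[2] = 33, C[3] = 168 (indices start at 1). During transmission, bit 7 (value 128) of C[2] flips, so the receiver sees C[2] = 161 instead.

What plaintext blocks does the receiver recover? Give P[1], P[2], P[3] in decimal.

P[1] = 116, P[2] = 148, P[3] = 180

OFB decryption: S_i = E(K, S_{i−1}) with S_{0} = IV; P_i = C_i ⊕ S_i.
Only C[2] changed, to 161. In OFB, a change in C_i flips the same bit in P_i only; the keystream is unaffected. Decrypting the received ciphertext:
P[1]: S = E(K, 103) = 78; 58 ⊕ 78 = 116.
P[2]: S = E(K, 78) = 53; 161 ⊕ 53 = 148.
P[3]: S = E(K, 53) = 28; 168 ⊕ 28 = 180.
Blocks that differ from the original plaintext: P[2].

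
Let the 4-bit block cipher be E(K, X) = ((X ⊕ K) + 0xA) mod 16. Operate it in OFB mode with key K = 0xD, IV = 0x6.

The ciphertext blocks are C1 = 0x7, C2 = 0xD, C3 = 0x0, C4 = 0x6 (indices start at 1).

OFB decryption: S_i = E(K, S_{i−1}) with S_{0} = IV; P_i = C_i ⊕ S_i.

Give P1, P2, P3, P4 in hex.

P1: S = E(K, 0x6) = 0x5; 0x7 ⊕ 0x5 = 0x2.
P2: S = E(K, 0x5) = 0x2; 0xD ⊕ 0x2 = 0xF.
P3: S = E(K, 0x2) = 0x9; 0x0 ⊕ 0x9 = 0x9.
P4: S = E(K, 0x9) = 0xE; 0x6 ⊕ 0xE = 0x8.

P1 = 0x2, P2 = 0xF, P3 = 0x9, P4 = 0x8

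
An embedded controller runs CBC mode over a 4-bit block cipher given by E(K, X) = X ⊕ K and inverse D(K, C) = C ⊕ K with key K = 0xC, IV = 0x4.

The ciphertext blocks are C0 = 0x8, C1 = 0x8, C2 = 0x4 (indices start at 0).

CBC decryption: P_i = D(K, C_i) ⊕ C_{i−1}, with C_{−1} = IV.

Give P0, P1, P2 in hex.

P0 = 0x0, P1 = 0xC, P2 = 0x0

P0: D(K, 0x8) = 0x4; 0x4 ⊕ 0x4 = 0x0.
P1: D(K, 0x8) = 0x4; 0x4 ⊕ 0x8 = 0xC.
P2: D(K, 0x4) = 0x8; 0x8 ⊕ 0x8 = 0x0.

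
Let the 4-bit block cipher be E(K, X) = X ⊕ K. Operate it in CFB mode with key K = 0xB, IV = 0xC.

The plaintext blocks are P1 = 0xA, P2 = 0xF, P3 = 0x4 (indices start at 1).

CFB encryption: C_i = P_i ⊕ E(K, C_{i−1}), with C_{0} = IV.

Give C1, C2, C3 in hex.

C1 = 0xD, C2 = 0x9, C3 = 0x6

C1: E(K, 0xC) = 0x7; 0xA ⊕ 0x7 = 0xD.
C2: E(K, 0xD) = 0x6; 0xF ⊕ 0x6 = 0x9.
C3: E(K, 0x9) = 0x2; 0x4 ⊕ 0x2 = 0x6.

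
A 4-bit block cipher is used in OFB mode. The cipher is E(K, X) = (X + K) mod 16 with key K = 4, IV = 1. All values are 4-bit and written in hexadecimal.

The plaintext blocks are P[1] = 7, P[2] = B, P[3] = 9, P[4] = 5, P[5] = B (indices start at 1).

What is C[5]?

C[5] = E

OFB encryption: S_i = E(K, S_{i−1}) with S_{0} = IV; C_i = P_i ⊕ S_i.
C[1]: S = E(K, 1) = 5; 7 ⊕ 5 = 2.
C[2]: S = E(K, 5) = 9; B ⊕ 9 = 2.
C[3]: S = E(K, 9) = D; 9 ⊕ D = 4.
C[4]: S = E(K, D) = 1; 5 ⊕ 1 = 4.
C[5]: S = E(K, 1) = 5; B ⊕ 5 = E.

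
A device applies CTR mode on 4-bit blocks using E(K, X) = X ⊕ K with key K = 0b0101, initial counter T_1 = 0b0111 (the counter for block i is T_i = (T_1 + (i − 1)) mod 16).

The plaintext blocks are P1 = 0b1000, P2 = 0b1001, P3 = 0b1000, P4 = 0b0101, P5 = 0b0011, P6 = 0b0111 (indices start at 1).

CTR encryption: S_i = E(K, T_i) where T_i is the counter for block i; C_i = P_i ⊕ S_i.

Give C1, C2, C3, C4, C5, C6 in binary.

C1: T = 0b0111, S = E(K, T) = 0b0010; 0b1000 ⊕ 0b0010 = 0b1010.
C2: T = 0b1000, S = E(K, T) = 0b1101; 0b1001 ⊕ 0b1101 = 0b0100.
C3: T = 0b1001, S = E(K, T) = 0b1100; 0b1000 ⊕ 0b1100 = 0b0100.
C4: T = 0b1010, S = E(K, T) = 0b1111; 0b0101 ⊕ 0b1111 = 0b1010.
C5: T = 0b1011, S = E(K, T) = 0b1110; 0b0011 ⊕ 0b1110 = 0b1101.
C6: T = 0b1100, S = E(K, T) = 0b1001; 0b0111 ⊕ 0b1001 = 0b1110.

C1 = 0b1010, C2 = 0b0100, C3 = 0b0100, C4 = 0b1010, C5 = 0b1101, C6 = 0b1110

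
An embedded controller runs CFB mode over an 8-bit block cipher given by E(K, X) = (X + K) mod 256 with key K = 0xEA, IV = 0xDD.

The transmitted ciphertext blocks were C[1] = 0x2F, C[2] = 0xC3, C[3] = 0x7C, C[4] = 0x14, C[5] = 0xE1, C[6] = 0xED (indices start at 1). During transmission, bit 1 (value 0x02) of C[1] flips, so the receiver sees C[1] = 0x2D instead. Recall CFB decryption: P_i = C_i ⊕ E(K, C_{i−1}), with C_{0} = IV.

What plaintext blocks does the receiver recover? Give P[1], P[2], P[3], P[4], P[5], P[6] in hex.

Only C[1] changed, to 0x2D. In CFB, a change in C_i flips the same bit in P_i and garbles P_{i+1}. Decrypting the received ciphertext:
P[1]: E(K, 0xDD) = 0xC7; 0x2D ⊕ 0xC7 = 0xEA.
P[2]: E(K, 0x2D) = 0x17; 0xC3 ⊕ 0x17 = 0xD4.
P[3]: E(K, 0xC3) = 0xAD; 0x7C ⊕ 0xAD = 0xD1.
P[4]: E(K, 0x7C) = 0x66; 0x14 ⊕ 0x66 = 0x72.
P[5]: E(K, 0x14) = 0xFE; 0xE1 ⊕ 0xFE = 0x1F.
P[6]: E(K, 0xE1) = 0xCB; 0xED ⊕ 0xCB = 0x26.
Blocks that differ from the original plaintext: P[1], P[2].

P[1] = 0xEA, P[2] = 0xD4, P[3] = 0xD1, P[4] = 0x72, P[5] = 0x1F, P[6] = 0x26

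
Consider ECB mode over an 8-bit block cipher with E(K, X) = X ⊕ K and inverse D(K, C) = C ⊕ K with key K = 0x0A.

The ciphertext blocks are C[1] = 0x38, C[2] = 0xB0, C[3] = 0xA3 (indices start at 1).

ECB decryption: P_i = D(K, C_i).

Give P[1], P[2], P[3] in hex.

P[1]: D(K, 0x38) = 0x32.
P[2]: D(K, 0xB0) = 0xBA.
P[3]: D(K, 0xA3) = 0xA9.

P[1] = 0x32, P[2] = 0xBA, P[3] = 0xA9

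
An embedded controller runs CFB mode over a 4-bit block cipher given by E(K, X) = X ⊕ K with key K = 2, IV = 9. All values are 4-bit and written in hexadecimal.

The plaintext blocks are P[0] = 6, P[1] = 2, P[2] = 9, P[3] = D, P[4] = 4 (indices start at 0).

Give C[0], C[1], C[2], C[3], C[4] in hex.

CFB encryption: C_i = P_i ⊕ E(K, C_{i−1}), with C_{−1} = IV.
C[0]: E(K, 9) = B; 6 ⊕ B = D.
C[1]: E(K, D) = F; 2 ⊕ F = D.
C[2]: E(K, D) = F; 9 ⊕ F = 6.
C[3]: E(K, 6) = 4; D ⊕ 4 = 9.
C[4]: E(K, 9) = B; 4 ⊕ B = F.

C[0] = D, C[1] = D, C[2] = 6, C[3] = 9, C[4] = F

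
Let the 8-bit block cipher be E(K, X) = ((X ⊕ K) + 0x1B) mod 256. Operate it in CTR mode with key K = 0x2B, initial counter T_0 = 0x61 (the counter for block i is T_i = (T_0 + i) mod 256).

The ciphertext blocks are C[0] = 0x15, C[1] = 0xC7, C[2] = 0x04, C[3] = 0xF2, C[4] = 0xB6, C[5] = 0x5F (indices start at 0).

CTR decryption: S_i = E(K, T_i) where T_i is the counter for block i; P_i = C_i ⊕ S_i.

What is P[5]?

P[5]: T = 0x66, S = E(K, T) = 0x68; 0x5F ⊕ 0x68 = 0x37.

P[5] = 0x37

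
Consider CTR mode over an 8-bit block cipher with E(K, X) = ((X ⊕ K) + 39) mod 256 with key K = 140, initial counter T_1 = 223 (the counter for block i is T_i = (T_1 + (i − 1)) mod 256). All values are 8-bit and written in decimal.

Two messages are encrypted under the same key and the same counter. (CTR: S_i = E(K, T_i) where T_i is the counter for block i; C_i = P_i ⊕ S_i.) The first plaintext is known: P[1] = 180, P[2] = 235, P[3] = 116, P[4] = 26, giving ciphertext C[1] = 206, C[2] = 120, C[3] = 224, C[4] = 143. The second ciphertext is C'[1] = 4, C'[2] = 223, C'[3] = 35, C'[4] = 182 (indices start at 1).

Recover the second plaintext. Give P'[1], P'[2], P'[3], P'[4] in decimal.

In CTR with a reused counter, both messages share the same keystream S_i, so C_i ⊕ C'_i = P_i ⊕ P'_i and thus P'_i = P_i ⊕ C_i ⊕ C'_i.
P'[1]: 180 ⊕ 206 ⊕ 4 = 126.
P'[2]: 235 ⊕ 120 ⊕ 223 = 76.
P'[3]: 116 ⊕ 224 ⊕ 35 = 183.
P'[4]: 26 ⊕ 143 ⊕ 182 = 35.

P'[1] = 126, P'[2] = 76, P'[3] = 183, P'[4] = 35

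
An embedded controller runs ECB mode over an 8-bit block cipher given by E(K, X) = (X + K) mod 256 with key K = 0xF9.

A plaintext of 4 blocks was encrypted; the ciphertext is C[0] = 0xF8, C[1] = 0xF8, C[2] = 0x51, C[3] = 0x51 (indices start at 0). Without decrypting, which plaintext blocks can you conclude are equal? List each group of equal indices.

ECB encrypts each block independently with the same key, so equal ciphertext blocks imply equal plaintext blocks.
C[0] = C[1] = 0xF8, so P[0] = P[1].
C[2] = C[3] = 0x51, so P[2] = P[3].

P[0] = P[1]; P[2] = P[3]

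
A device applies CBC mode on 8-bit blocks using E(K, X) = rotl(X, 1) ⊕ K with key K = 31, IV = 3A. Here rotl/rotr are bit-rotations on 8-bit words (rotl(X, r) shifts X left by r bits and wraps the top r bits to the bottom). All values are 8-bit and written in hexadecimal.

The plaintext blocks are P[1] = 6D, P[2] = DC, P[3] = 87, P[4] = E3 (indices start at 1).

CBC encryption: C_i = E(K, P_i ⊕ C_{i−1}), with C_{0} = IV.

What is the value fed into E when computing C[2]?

43

C[1]: P[1] ⊕ 3A = 57; E(K, 57) = 9F.
C[2]: P[2] ⊕ 9F = 43; E(K, 43) = B7.
So the input to E for block [2] is 43.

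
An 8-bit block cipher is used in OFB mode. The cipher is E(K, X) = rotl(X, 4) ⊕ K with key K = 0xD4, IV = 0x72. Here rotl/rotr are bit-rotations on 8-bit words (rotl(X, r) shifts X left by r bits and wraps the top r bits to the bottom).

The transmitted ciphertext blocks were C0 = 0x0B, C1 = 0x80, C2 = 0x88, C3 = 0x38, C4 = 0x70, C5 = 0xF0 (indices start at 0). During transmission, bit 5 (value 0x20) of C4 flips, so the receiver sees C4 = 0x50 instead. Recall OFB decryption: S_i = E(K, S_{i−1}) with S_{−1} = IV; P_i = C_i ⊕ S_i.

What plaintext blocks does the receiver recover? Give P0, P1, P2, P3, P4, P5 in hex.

Only C4 changed, to 0x50. In OFB, a change in C_i flips the same bit in P_i only; the keystream is unaffected. Decrypting the received ciphertext:
P0: S = E(K, 0x72) = 0xF3; 0x0B ⊕ 0xF3 = 0xF8.
P1: S = E(K, 0xF3) = 0xEB; 0x80 ⊕ 0xEB = 0x6B.
P2: S = E(K, 0xEB) = 0x6A; 0x88 ⊕ 0x6A = 0xE2.
P3: S = E(K, 0x6A) = 0x72; 0x38 ⊕ 0x72 = 0x4A.
P4: S = E(K, 0x72) = 0xF3; 0x50 ⊕ 0xF3 = 0xA3.
P5: S = E(K, 0xF3) = 0xEB; 0xF0 ⊕ 0xEB = 0x1B.
Blocks that differ from the original plaintext: P4.

P0 = 0xF8, P1 = 0x6B, P2 = 0xE2, P3 = 0x4A, P4 = 0xA3, P5 = 0x1B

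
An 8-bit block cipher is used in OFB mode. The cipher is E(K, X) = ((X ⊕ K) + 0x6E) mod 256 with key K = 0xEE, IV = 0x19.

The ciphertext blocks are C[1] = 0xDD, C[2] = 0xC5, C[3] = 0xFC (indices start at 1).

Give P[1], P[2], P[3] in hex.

P[1] = 0xB8, P[2] = 0x3C, P[3] = 0x79

OFB decryption: S_i = E(K, S_{i−1}) with S_{0} = IV; P_i = C_i ⊕ S_i.
P[1]: S = E(K, 0x19) = 0x65; 0xDD ⊕ 0x65 = 0xB8.
P[2]: S = E(K, 0x65) = 0xF9; 0xC5 ⊕ 0xF9 = 0x3C.
P[3]: S = E(K, 0xF9) = 0x85; 0xFC ⊕ 0x85 = 0x79.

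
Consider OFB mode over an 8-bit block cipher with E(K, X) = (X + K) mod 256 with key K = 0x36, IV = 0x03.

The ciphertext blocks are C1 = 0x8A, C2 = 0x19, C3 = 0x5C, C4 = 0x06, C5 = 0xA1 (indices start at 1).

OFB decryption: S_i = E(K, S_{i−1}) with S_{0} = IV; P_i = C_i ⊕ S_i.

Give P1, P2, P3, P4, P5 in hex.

P1 = 0xB3, P2 = 0x76, P3 = 0xF9, P4 = 0xDD, P5 = 0xB0

P1: S = E(K, 0x03) = 0x39; 0x8A ⊕ 0x39 = 0xB3.
P2: S = E(K, 0x39) = 0x6F; 0x19 ⊕ 0x6F = 0x76.
P3: S = E(K, 0x6F) = 0xA5; 0x5C ⊕ 0xA5 = 0xF9.
P4: S = E(K, 0xA5) = 0xDB; 0x06 ⊕ 0xDB = 0xDD.
P5: S = E(K, 0xDB) = 0x11; 0xA1 ⊕ 0x11 = 0xB0.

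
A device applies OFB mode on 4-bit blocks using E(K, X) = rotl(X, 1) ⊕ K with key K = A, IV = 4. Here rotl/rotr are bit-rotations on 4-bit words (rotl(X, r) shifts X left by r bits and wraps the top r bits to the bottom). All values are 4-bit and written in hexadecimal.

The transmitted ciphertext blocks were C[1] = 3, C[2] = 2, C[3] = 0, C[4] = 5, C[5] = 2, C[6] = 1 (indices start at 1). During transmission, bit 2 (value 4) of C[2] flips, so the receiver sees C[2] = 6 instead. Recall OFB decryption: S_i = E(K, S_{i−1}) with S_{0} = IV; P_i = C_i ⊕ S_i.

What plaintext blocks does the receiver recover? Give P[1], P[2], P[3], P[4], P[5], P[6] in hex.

Only C[2] changed, to 6. In OFB, a change in C_i flips the same bit in P_i only; the keystream is unaffected. Decrypting the received ciphertext:
P[1]: S = E(K, 4) = 2; 3 ⊕ 2 = 1.
P[2]: S = E(K, 2) = E; 6 ⊕ E = 8.
P[3]: S = E(K, E) = 7; 0 ⊕ 7 = 7.
P[4]: S = E(K, 7) = 4; 5 ⊕ 4 = 1.
P[5]: S = E(K, 4) = 2; 2 ⊕ 2 = 0.
P[6]: S = E(K, 2) = E; 1 ⊕ E = F.
Blocks that differ from the original plaintext: P[2].

P[1] = 1, P[2] = 8, P[3] = 7, P[4] = 1, P[5] = 0, P[6] = F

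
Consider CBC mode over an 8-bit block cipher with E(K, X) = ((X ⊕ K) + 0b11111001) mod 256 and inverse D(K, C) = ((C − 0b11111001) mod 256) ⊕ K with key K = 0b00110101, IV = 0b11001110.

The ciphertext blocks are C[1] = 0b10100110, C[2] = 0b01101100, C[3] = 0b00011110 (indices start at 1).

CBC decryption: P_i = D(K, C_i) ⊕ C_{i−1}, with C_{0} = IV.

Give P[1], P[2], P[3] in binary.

P[1]: D(K, 0b10100110) = 0b10011000; 0b10011000 ⊕ 0b11001110 = 0b01010110.
P[2]: D(K, 0b01101100) = 0b01000110; 0b01000110 ⊕ 0b10100110 = 0b11100000.
P[3]: D(K, 0b00011110) = 0b00010000; 0b00010000 ⊕ 0b01101100 = 0b01111100.

P[1] = 0b01010110, P[2] = 0b11100000, P[3] = 0b01111100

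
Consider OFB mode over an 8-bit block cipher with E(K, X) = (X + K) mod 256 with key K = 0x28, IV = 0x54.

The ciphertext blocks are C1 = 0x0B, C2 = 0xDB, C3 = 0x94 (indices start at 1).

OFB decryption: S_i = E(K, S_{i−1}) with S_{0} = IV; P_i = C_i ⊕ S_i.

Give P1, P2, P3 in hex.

P1: S = E(K, 0x54) = 0x7C; 0x0B ⊕ 0x7C = 0x77.
P2: S = E(K, 0x7C) = 0xA4; 0xDB ⊕ 0xA4 = 0x7F.
P3: S = E(K, 0xA4) = 0xCC; 0x94 ⊕ 0xCC = 0x58.

P1 = 0x77, P2 = 0x7F, P3 = 0x58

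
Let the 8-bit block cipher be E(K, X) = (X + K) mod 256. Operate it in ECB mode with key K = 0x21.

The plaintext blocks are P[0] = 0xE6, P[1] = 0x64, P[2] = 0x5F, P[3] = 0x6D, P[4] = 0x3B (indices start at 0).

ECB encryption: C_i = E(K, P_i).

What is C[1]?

C[1]: E(K, 0x64) = 0x85.

C[1] = 0x85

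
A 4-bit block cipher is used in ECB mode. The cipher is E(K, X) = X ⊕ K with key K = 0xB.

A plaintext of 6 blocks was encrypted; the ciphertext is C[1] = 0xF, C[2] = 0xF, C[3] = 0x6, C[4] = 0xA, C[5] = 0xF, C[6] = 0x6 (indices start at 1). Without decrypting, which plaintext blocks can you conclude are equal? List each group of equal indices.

P[1] = P[2] = P[5]; P[3] = P[6]

ECB encrypts each block independently with the same key, so equal ciphertext blocks imply equal plaintext blocks.
C[1] = C[2] = C[5] = 0xF, so P[1] = P[2] = P[5].
C[3] = C[6] = 0x6, so P[3] = P[6].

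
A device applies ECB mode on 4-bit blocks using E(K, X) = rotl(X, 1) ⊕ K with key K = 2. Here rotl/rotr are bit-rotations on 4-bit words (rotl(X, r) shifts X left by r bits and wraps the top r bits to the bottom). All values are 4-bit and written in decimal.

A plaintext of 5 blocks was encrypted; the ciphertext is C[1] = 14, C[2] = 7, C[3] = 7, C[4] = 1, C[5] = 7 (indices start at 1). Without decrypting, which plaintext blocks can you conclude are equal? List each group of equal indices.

ECB encrypts each block independently with the same key, so equal ciphertext blocks imply equal plaintext blocks.
C[2] = C[3] = C[5] = 7, so P[2] = P[3] = P[5].

P[2] = P[3] = P[5]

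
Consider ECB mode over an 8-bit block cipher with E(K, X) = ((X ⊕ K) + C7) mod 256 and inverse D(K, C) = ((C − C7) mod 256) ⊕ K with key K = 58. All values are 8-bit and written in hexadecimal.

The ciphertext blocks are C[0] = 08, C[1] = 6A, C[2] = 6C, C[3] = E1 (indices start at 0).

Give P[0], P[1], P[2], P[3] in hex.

P[0] = 19, P[1] = FB, P[2] = FD, P[3] = 42

ECB decryption: P_i = D(K, C_i).
P[0]: D(K, 08) = 19.
P[1]: D(K, 6A) = FB.
P[2]: D(K, 6C) = FD.
P[3]: D(K, E1) = 42.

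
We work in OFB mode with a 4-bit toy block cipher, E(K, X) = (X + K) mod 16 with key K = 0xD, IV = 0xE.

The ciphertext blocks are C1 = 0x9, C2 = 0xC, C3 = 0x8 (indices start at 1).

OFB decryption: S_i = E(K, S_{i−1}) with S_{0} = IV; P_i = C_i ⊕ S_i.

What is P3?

P3 = 0xD

P1: S = E(K, 0xE) = 0xB; 0x9 ⊕ 0xB = 0x2.
P2: S = E(K, 0xB) = 0x8; 0xC ⊕ 0x8 = 0x4.
P3: S = E(K, 0x8) = 0x5; 0x8 ⊕ 0x5 = 0xD.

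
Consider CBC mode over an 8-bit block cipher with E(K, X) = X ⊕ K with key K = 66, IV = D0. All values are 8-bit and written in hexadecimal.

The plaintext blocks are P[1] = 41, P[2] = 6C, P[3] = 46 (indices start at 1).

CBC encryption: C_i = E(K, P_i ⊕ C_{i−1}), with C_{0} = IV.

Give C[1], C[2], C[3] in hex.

C[1] = F7, C[2] = FD, C[3] = DD

C[1]: P[1] ⊕ D0 = 91; E(K, 91) = F7.
C[2]: P[2] ⊕ F7 = 9B; E(K, 9B) = FD.
C[3]: P[3] ⊕ FD = BB; E(K, BB) = DD.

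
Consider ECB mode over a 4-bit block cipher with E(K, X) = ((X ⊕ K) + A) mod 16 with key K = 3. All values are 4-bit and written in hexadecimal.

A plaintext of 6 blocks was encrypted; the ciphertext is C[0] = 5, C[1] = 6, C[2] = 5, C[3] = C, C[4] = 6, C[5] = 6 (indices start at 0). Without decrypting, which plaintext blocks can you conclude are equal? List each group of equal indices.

ECB encrypts each block independently with the same key, so equal ciphertext blocks imply equal plaintext blocks.
C[0] = C[2] = 5, so P[0] = P[2].
C[1] = C[4] = C[5] = 6, so P[1] = P[4] = P[5].

P[0] = P[2]; P[1] = P[4] = P[5]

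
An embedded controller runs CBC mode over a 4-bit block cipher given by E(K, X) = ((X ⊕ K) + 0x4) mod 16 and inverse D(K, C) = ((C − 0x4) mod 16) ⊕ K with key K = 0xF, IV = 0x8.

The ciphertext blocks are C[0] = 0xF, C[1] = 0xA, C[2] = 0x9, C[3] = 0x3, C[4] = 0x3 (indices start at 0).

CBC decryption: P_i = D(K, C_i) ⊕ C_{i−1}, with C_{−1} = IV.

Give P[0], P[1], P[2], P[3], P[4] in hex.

P[0]: D(K, 0xF) = 0x4; 0x4 ⊕ 0x8 = 0xC.
P[1]: D(K, 0xA) = 0x9; 0x9 ⊕ 0xF = 0x6.
P[2]: D(K, 0x9) = 0xA; 0xA ⊕ 0xA = 0x0.
P[3]: D(K, 0x3) = 0x0; 0x0 ⊕ 0x9 = 0x9.
P[4]: D(K, 0x3) = 0x0; 0x0 ⊕ 0x3 = 0x3.

P[0] = 0xC, P[1] = 0x6, P[2] = 0x0, P[3] = 0x9, P[4] = 0x3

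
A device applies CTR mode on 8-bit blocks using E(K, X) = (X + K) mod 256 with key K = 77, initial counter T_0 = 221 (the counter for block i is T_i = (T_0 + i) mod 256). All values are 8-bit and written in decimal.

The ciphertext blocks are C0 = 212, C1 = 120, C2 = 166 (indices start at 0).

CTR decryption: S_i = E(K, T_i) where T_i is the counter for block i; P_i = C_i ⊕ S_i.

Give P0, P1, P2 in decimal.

P0: T = 221, S = E(K, T) = 42; 212 ⊕ 42 = 254.
P1: T = 222, S = E(K, T) = 43; 120 ⊕ 43 = 83.
P2: T = 223, S = E(K, T) = 44; 166 ⊕ 44 = 138.

P0 = 254, P1 = 83, P2 = 138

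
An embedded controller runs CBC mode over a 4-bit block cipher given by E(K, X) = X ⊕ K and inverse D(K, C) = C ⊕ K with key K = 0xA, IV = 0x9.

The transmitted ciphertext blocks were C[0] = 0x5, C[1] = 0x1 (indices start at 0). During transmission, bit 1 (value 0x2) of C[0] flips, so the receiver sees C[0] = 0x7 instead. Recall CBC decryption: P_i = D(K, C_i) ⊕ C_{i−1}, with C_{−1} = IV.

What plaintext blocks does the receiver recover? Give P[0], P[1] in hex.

P[0] = 0x4, P[1] = 0xC

Only C[0] changed, to 0x7. In CBC, a change in C_i garbles P_i and flips the same bit in P_{i+1}. Decrypting the received ciphertext:
P[0]: D(K, 0x7) = 0xD; 0xD ⊕ 0x9 = 0x4.
P[1]: D(K, 0x1) = 0xB; 0xB ⊕ 0x7 = 0xC.
Blocks that differ from the original plaintext: P[0], P[1].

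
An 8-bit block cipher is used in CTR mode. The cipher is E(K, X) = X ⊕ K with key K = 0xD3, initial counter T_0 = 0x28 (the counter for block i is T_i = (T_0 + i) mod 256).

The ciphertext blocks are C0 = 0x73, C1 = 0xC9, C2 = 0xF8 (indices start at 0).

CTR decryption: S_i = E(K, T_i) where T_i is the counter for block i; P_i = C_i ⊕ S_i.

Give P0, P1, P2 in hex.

P0: T = 0x28, S = E(K, T) = 0xFB; 0x73 ⊕ 0xFB = 0x88.
P1: T = 0x29, S = E(K, T) = 0xFA; 0xC9 ⊕ 0xFA = 0x33.
P2: T = 0x2A, S = E(K, T) = 0xF9; 0xF8 ⊕ 0xF9 = 0x01.

P0 = 0x88, P1 = 0x33, P2 = 0x01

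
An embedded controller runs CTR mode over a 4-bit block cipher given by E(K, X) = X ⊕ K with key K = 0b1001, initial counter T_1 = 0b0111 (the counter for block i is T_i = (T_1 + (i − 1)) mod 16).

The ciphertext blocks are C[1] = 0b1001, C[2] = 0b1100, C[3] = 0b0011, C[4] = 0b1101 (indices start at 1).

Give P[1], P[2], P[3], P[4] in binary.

P[1] = 0b0111, P[2] = 0b1101, P[3] = 0b0011, P[4] = 0b1110

CTR decryption: S_i = E(K, T_i) where T_i is the counter for block i; P_i = C_i ⊕ S_i.
P[1]: T = 0b0111, S = E(K, T) = 0b1110; 0b1001 ⊕ 0b1110 = 0b0111.
P[2]: T = 0b1000, S = E(K, T) = 0b0001; 0b1100 ⊕ 0b0001 = 0b1101.
P[3]: T = 0b1001, S = E(K, T) = 0b0000; 0b0011 ⊕ 0b0000 = 0b0011.
P[4]: T = 0b1010, S = E(K, T) = 0b0011; 0b1101 ⊕ 0b0011 = 0b1110.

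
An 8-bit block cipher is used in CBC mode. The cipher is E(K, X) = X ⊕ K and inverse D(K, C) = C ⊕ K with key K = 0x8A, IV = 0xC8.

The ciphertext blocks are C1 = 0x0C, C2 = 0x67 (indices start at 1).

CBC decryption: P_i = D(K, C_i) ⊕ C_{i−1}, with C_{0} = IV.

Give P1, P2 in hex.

P1 = 0x4E, P2 = 0xE1

P1: D(K, 0x0C) = 0x86; 0x86 ⊕ 0xC8 = 0x4E.
P2: D(K, 0x67) = 0xED; 0xED ⊕ 0x0C = 0xE1.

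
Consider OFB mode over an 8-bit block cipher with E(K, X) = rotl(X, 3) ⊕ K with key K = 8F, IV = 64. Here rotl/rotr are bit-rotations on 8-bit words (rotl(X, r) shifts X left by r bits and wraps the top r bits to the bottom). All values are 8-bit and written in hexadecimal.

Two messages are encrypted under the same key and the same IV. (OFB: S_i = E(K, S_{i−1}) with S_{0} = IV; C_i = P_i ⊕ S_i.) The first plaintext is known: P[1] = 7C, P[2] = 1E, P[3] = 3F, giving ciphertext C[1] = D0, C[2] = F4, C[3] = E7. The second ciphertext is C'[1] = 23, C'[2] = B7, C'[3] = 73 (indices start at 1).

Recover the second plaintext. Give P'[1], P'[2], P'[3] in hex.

In OFB with a reused IV, both messages share the same keystream S_i, so C_i ⊕ C'_i = P_i ⊕ P'_i and thus P'_i = P_i ⊕ C_i ⊕ C'_i.
P'[1]: 7C ⊕ D0 ⊕ 23 = 8F.
P'[2]: 1E ⊕ F4 ⊕ B7 = 5D.
P'[3]: 3F ⊕ E7 ⊕ 73 = AB.

P'[1] = 8F, P'[2] = 5D, P'[3] = AB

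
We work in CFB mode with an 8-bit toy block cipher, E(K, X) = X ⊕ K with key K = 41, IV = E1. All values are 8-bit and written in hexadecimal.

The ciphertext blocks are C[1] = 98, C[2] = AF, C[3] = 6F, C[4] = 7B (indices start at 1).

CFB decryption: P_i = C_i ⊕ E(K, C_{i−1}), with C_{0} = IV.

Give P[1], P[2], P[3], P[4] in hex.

P[1]: E(K, E1) = A0; 98 ⊕ A0 = 38.
P[2]: E(K, 98) = D9; AF ⊕ D9 = 76.
P[3]: E(K, AF) = EE; 6F ⊕ EE = 81.
P[4]: E(K, 6F) = 2E; 7B ⊕ 2E = 55.

P[1] = 38, P[2] = 76, P[3] = 81, P[4] = 55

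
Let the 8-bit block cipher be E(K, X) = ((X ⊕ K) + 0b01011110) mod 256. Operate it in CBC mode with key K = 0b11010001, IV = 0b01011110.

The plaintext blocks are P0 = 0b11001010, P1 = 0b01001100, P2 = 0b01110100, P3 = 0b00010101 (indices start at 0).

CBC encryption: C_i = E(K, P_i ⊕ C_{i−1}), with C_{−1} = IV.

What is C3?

C3 = 0b10110001

C0: P0 ⊕ 0b01011110 = 0b10010100; E(K, 0b10010100) = 0b10100011.
C1: P1 ⊕ 0b10100011 = 0b11101111; E(K, 0b11101111) = 0b10011100.
C2: P2 ⊕ 0b10011100 = 0b11101000; E(K, 0b11101000) = 0b10010111.
C3: P3 ⊕ 0b10010111 = 0b10000010; E(K, 0b10000010) = 0b10110001.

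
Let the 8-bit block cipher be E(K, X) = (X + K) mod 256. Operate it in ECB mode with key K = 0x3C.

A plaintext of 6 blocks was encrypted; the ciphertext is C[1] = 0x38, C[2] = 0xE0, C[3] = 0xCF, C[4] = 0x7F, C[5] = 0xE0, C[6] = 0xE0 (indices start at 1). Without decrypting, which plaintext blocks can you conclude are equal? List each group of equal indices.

ECB encrypts each block independently with the same key, so equal ciphertext blocks imply equal plaintext blocks.
C[2] = C[5] = C[6] = 0xE0, so P[2] = P[5] = P[6].

P[2] = P[5] = P[6]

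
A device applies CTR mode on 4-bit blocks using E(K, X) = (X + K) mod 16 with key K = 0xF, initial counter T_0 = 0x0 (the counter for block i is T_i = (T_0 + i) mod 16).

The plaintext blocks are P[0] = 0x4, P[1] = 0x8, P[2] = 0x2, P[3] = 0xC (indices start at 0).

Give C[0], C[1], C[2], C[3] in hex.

C[0] = 0xB, C[1] = 0x8, C[2] = 0x3, C[3] = 0xE

CTR encryption: S_i = E(K, T_i) where T_i is the counter for block i; C_i = P_i ⊕ S_i.
C[0]: T = 0x0, S = E(K, T) = 0xF; 0x4 ⊕ 0xF = 0xB.
C[1]: T = 0x1, S = E(K, T) = 0x0; 0x8 ⊕ 0x0 = 0x8.
C[2]: T = 0x2, S = E(K, T) = 0x1; 0x2 ⊕ 0x1 = 0x3.
C[3]: T = 0x3, S = E(K, T) = 0x2; 0xC ⊕ 0x2 = 0xE.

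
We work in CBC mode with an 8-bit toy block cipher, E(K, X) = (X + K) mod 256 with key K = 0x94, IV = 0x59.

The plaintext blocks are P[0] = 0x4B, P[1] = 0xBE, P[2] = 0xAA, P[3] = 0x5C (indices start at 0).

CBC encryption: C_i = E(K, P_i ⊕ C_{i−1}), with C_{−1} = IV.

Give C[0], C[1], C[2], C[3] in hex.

C[0] = 0xA6, C[1] = 0xAC, C[2] = 0x9A, C[3] = 0x5A

C[0]: P[0] ⊕ 0x59 = 0x12; E(K, 0x12) = 0xA6.
C[1]: P[1] ⊕ 0xA6 = 0x18; E(K, 0x18) = 0xAC.
C[2]: P[2] ⊕ 0xAC = 0x06; E(K, 0x06) = 0x9A.
C[3]: P[3] ⊕ 0x9A = 0xC6; E(K, 0xC6) = 0x5A.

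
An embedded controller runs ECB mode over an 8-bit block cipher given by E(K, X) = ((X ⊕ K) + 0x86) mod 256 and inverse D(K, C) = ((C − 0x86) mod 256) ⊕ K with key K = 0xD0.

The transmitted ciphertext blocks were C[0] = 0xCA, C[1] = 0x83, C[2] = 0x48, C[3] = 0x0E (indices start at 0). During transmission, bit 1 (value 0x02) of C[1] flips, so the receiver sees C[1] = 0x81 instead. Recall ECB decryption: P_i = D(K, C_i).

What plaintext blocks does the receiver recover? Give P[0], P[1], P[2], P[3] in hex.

Only C[1] changed, to 0x81. In ECB, a change in C_i affects only P_i. Decrypting the received ciphertext:
P[0]: D(K, 0xCA) = 0x94.
P[1]: D(K, 0x81) = 0x2B.
P[2]: D(K, 0x48) = 0x12.
P[3]: D(K, 0x0E) = 0x58.
Blocks that differ from the original plaintext: P[1].

P[0] = 0x94, P[1] = 0x2B, P[2] = 0x12, P[3] = 0x58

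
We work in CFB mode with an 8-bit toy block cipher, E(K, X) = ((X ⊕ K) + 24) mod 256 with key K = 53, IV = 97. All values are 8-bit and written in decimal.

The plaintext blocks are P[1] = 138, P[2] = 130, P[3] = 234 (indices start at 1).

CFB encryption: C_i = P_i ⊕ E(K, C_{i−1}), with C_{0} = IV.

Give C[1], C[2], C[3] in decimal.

C[1]: E(K, 97) = 108; 138 ⊕ 108 = 230.
C[2]: E(K, 230) = 235; 130 ⊕ 235 = 105.
C[3]: E(K, 105) = 116; 234 ⊕ 116 = 158.

C[1] = 230, C[2] = 105, C[3] = 158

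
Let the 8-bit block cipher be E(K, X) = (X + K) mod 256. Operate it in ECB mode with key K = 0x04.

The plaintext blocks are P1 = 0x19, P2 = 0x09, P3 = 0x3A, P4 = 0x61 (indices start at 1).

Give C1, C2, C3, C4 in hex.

ECB encryption: C_i = E(K, P_i).
C1: E(K, 0x19) = 0x1D.
C2: E(K, 0x09) = 0x0D.
C3: E(K, 0x3A) = 0x3E.
C4: E(K, 0x61) = 0x65.

C1 = 0x1D, C2 = 0x0D, C3 = 0x3E, C4 = 0x65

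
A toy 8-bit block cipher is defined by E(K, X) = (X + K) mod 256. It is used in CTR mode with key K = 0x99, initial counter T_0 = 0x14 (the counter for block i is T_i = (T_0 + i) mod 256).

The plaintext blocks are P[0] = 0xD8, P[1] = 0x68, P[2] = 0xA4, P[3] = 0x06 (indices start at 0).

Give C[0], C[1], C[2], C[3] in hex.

C[0] = 0x75, C[1] = 0xC6, C[2] = 0x0B, C[3] = 0xB6

CTR encryption: S_i = E(K, T_i) where T_i is the counter for block i; C_i = P_i ⊕ S_i.
C[0]: T = 0x14, S = E(K, T) = 0xAD; 0xD8 ⊕ 0xAD = 0x75.
C[1]: T = 0x15, S = E(K, T) = 0xAE; 0x68 ⊕ 0xAE = 0xC6.
C[2]: T = 0x16, S = E(K, T) = 0xAF; 0xA4 ⊕ 0xAF = 0x0B.
C[3]: T = 0x17, S = E(K, T) = 0xB0; 0x06 ⊕ 0xB0 = 0xB6.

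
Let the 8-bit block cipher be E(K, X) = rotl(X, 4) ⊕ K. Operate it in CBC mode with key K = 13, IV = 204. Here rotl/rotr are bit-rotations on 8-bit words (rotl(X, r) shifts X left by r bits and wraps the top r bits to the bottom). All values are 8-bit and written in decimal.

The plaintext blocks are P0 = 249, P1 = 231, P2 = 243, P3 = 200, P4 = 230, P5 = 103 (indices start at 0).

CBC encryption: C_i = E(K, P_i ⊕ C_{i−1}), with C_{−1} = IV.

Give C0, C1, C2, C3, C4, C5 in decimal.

C0: P0 ⊕ 204 = 53; E(K, 53) = 94.
C1: P1 ⊕ 94 = 185; E(K, 185) = 150.
C2: P2 ⊕ 150 = 101; E(K, 101) = 91.
C3: P3 ⊕ 91 = 147; E(K, 147) = 52.
C4: P4 ⊕ 52 = 210; E(K, 210) = 32.
C5: P5 ⊕ 32 = 71; E(K, 71) = 121.

C0 = 94, C1 = 150, C2 = 91, C3 = 52, C4 = 32, C5 = 121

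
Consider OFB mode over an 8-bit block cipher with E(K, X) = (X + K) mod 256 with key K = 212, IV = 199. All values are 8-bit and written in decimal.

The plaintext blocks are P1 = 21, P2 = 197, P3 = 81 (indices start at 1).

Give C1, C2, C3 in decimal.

C1 = 142, C2 = 170, C3 = 18

OFB encryption: S_i = E(K, S_{i−1}) with S_{0} = IV; C_i = P_i ⊕ S_i.
C1: S = E(K, 199) = 155; 21 ⊕ 155 = 142.
C2: S = E(K, 155) = 111; 197 ⊕ 111 = 170.
C3: S = E(K, 111) = 67; 81 ⊕ 67 = 18.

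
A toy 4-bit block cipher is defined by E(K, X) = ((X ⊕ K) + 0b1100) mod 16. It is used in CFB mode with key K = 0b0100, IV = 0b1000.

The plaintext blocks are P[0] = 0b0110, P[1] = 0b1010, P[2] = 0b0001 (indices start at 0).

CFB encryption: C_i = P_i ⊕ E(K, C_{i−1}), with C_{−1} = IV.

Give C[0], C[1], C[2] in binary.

C[0] = 0b1110, C[1] = 0b1100, C[2] = 0b0101

C[0]: E(K, 0b1000) = 0b1000; 0b0110 ⊕ 0b1000 = 0b1110.
C[1]: E(K, 0b1110) = 0b0110; 0b1010 ⊕ 0b0110 = 0b1100.
C[2]: E(K, 0b1100) = 0b0100; 0b0001 ⊕ 0b0100 = 0b0101.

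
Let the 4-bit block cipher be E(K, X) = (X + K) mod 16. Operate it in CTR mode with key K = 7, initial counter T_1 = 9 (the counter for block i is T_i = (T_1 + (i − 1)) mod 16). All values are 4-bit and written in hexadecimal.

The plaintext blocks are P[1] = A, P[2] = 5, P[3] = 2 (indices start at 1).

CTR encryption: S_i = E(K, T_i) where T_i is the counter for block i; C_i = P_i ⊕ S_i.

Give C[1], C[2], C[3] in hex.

C[1]: T = 9, S = E(K, T) = 0; A ⊕ 0 = A.
C[2]: T = A, S = E(K, T) = 1; 5 ⊕ 1 = 4.
C[3]: T = B, S = E(K, T) = 2; 2 ⊕ 2 = 0.

C[1] = A, C[2] = 4, C[3] = 0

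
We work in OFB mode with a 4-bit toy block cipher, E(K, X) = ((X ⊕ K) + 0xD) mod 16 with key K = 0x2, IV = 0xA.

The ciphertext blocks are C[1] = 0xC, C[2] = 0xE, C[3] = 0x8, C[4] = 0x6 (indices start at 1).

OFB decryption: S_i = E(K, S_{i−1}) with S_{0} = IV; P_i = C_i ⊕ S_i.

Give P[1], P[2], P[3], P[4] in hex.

P[1] = 0x9, P[2] = 0xA, P[3] = 0xB, P[4] = 0x8

P[1]: S = E(K, 0xA) = 0x5; 0xC ⊕ 0x5 = 0x9.
P[2]: S = E(K, 0x5) = 0x4; 0xE ⊕ 0x4 = 0xA.
P[3]: S = E(K, 0x4) = 0x3; 0x8 ⊕ 0x3 = 0xB.
P[4]: S = E(K, 0x3) = 0xE; 0x6 ⊕ 0xE = 0x8.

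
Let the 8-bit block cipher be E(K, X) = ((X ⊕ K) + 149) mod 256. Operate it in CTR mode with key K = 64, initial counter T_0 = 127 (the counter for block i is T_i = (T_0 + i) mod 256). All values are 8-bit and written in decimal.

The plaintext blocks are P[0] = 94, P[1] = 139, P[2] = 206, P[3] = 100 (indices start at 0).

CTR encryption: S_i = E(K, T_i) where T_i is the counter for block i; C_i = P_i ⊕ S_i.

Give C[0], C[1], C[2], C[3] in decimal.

C[0] = 138, C[1] = 222, C[2] = 152, C[3] = 51

C[0]: T = 127, S = E(K, T) = 212; 94 ⊕ 212 = 138.
C[1]: T = 128, S = E(K, T) = 85; 139 ⊕ 85 = 222.
C[2]: T = 129, S = E(K, T) = 86; 206 ⊕ 86 = 152.
C[3]: T = 130, S = E(K, T) = 87; 100 ⊕ 87 = 51.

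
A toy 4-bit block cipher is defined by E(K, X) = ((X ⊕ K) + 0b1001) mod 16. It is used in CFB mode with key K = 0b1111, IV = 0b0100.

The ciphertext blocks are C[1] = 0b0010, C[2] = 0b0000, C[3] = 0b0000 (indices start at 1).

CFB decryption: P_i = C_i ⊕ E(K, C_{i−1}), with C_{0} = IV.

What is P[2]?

P[2] = 0b0110

P[2]: E(K, 0b0010) = 0b0110; 0b0000 ⊕ 0b0110 = 0b0110.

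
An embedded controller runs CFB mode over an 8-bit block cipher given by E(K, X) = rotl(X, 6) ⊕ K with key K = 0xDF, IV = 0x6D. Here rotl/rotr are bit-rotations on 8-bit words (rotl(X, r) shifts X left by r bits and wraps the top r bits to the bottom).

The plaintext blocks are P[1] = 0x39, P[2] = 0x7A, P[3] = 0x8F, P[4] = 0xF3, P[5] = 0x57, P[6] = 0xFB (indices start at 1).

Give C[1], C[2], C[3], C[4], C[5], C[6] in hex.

CFB encryption: C_i = P_i ⊕ E(K, C_{i−1}), with C_{0} = IV.
C[1]: E(K, 0x6D) = 0x84; 0x39 ⊕ 0x84 = 0xBD.
C[2]: E(K, 0xBD) = 0xB0; 0x7A ⊕ 0xB0 = 0xCA.
C[3]: E(K, 0xCA) = 0x6D; 0x8F ⊕ 0x6D = 0xE2.
C[4]: E(K, 0xE2) = 0x67; 0xF3 ⊕ 0x67 = 0x94.
C[5]: E(K, 0x94) = 0xFA; 0x57 ⊕ 0xFA = 0xAD.
C[6]: E(K, 0xAD) = 0xB4; 0xFB ⊕ 0xB4 = 0x4F.

C[1] = 0xBD, C[2] = 0xCA, C[3] = 0xE2, C[4] = 0x94, C[5] = 0xAD, C[6] = 0x4F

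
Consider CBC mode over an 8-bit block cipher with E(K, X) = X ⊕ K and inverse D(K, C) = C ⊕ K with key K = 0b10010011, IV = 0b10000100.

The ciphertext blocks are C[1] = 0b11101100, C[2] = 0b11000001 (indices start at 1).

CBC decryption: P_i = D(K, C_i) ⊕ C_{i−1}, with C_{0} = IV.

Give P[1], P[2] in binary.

P[1]: D(K, 0b11101100) = 0b01111111; 0b01111111 ⊕ 0b10000100 = 0b11111011.
P[2]: D(K, 0b11000001) = 0b01010010; 0b01010010 ⊕ 0b11101100 = 0b10111110.

P[1] = 0b11111011, P[2] = 0b10111110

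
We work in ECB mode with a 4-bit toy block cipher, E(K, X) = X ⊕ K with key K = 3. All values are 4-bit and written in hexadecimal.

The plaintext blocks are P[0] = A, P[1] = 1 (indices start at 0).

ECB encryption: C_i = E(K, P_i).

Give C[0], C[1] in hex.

C[0]: E(K, A) = 9.
C[1]: E(K, 1) = 2.

C[0] = 9, C[1] = 2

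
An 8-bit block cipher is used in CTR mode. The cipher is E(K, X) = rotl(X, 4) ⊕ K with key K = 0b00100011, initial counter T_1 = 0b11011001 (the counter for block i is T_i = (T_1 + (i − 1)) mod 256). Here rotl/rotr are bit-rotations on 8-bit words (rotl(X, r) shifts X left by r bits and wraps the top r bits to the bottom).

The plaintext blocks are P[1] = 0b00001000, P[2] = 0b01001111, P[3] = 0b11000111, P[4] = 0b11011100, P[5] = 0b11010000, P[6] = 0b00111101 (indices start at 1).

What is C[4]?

CTR encryption: S_i = E(K, T_i) where T_i is the counter for block i; C_i = P_i ⊕ S_i.
C[1]: T = 0b11011001, S = E(K, T) = 0b10111110; 0b00001000 ⊕ 0b10111110 = 0b10110110.
C[2]: T = 0b11011010, S = E(K, T) = 0b10001110; 0b01001111 ⊕ 0b10001110 = 0b11000001.
C[3]: T = 0b11011011, S = E(K, T) = 0b10011110; 0b11000111 ⊕ 0b10011110 = 0b01011001.
C[4]: T = 0b11011100, S = E(K, T) = 0b11101110; 0b11011100 ⊕ 0b11101110 = 0b00110010.

C[4] = 0b00110010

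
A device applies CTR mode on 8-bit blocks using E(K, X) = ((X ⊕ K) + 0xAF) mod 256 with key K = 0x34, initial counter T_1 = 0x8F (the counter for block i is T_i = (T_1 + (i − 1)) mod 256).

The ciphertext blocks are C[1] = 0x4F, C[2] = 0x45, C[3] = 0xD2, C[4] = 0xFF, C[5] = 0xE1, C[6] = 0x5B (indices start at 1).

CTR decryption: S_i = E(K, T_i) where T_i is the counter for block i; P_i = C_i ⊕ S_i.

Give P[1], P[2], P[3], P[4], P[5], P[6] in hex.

P[1]: T = 0x8F, S = E(K, T) = 0x6A; 0x4F ⊕ 0x6A = 0x25.
P[2]: T = 0x90, S = E(K, T) = 0x53; 0x45 ⊕ 0x53 = 0x16.
P[3]: T = 0x91, S = E(K, T) = 0x54; 0xD2 ⊕ 0x54 = 0x86.
P[4]: T = 0x92, S = E(K, T) = 0x55; 0xFF ⊕ 0x55 = 0xAA.
P[5]: T = 0x93, S = E(K, T) = 0x56; 0xE1 ⊕ 0x56 = 0xB7.
P[6]: T = 0x94, S = E(K, T) = 0x4F; 0x5B ⊕ 0x4F = 0x14.

P[1] = 0x25, P[2] = 0x16, P[3] = 0x86, P[4] = 0xAA, P[5] = 0xB7, P[6] = 0x14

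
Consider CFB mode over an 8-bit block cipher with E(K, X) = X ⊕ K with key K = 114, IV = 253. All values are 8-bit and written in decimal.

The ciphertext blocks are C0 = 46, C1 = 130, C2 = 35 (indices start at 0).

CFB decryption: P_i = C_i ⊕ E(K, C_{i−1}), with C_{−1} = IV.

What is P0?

P0: E(K, 253) = 143; 46 ⊕ 143 = 161.

P0 = 161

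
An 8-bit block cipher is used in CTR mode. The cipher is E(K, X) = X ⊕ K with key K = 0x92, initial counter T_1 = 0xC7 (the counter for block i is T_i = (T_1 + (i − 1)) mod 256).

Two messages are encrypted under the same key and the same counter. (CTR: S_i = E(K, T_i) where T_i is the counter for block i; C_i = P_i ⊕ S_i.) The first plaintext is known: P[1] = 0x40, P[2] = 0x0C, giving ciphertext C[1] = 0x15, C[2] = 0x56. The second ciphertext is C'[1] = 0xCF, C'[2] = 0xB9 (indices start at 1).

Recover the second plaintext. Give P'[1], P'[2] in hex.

In CTR with a reused counter, both messages share the same keystream S_i, so C_i ⊕ C'_i = P_i ⊕ P'_i and thus P'_i = P_i ⊕ C_i ⊕ C'_i.
P'[1]: 0x40 ⊕ 0x15 ⊕ 0xCF = 0x9A.
P'[2]: 0x0C ⊕ 0x56 ⊕ 0xB9 = 0xE3.

P'[1] = 0x9A, P'[2] = 0xE3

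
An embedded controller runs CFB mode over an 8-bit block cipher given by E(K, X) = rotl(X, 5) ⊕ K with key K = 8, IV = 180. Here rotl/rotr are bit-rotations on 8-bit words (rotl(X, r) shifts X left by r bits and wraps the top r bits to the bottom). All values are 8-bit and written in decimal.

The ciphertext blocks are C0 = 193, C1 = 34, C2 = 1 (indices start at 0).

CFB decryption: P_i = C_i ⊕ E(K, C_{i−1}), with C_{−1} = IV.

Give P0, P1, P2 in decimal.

P0 = 95, P1 = 18, P2 = 77

P0: E(K, 180) = 158; 193 ⊕ 158 = 95.
P1: E(K, 193) = 48; 34 ⊕ 48 = 18.
P2: E(K, 34) = 76; 1 ⊕ 76 = 77.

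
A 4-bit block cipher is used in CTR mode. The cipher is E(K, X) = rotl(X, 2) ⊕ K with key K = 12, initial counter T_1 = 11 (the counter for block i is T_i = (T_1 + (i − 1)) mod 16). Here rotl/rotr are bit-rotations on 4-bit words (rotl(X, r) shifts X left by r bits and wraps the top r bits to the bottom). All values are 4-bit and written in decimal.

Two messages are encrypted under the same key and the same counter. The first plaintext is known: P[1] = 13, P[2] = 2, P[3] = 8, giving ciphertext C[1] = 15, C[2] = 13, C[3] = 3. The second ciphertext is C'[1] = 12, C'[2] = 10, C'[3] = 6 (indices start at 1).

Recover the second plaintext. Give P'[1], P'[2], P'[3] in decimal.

In CTR with a reused counter, both messages share the same keystream S_i, so C_i ⊕ C'_i = P_i ⊕ P'_i and thus P'_i = P_i ⊕ C_i ⊕ C'_i.
P'[1]: 13 ⊕ 15 ⊕ 12 = 14.
P'[2]: 2 ⊕ 13 ⊕ 10 = 5.
P'[3]: 8 ⊕ 3 ⊕ 6 = 13.

P'[1] = 14, P'[2] = 5, P'[3] = 13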